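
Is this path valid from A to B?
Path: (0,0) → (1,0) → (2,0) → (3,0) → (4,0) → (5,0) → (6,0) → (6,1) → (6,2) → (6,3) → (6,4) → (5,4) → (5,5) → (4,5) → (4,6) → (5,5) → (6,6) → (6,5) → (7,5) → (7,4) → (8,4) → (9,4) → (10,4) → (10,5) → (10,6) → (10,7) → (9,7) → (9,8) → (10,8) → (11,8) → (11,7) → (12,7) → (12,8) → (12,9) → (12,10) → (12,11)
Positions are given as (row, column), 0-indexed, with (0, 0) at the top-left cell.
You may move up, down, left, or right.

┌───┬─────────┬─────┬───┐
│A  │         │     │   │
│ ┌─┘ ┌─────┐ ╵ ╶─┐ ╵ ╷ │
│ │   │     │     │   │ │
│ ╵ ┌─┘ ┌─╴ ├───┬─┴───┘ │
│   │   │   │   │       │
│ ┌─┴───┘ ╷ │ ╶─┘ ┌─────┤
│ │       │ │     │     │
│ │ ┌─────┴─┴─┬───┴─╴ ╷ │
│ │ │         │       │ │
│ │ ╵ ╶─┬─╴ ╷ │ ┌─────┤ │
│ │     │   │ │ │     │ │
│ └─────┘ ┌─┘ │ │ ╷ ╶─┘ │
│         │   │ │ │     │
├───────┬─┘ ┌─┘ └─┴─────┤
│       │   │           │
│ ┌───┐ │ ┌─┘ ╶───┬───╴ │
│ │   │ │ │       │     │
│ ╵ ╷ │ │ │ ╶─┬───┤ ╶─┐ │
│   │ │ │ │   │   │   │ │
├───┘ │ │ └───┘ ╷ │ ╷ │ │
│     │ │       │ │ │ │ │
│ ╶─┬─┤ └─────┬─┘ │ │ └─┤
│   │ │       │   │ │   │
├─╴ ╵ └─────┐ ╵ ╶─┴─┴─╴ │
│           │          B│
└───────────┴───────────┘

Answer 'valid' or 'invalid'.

Checking path validity:
Result: Invalid move at step 15: cannot move from (4, 6) to (5, 5).

invalid

Correct solution:

┌───┬─────────┬─────┬───┐
│A  │         │     │   │
│ ┌─┘ ┌─────┐ ╵ ╶─┐ ╵ ╷ │
│↓│   │     │     │   │ │
│ ╵ ┌─┘ ┌─╴ ├───┬─┴───┘ │
│↓  │   │   │   │       │
│ ┌─┴───┘ ╷ │ ╶─┘ ┌─────┤
│↓│       │ │     │     │
│ │ ┌─────┴─┴─┬───┴─╴ ╷ │
│↓│ │      ↱ ↓│       │ │
│ │ ╵ ╶─┬─╴ ╷ │ ┌─────┤ │
│↓│     │↱ ↑│↓│ │     │ │
│ └─────┘ ┌─┘ │ │ ╷ ╶─┘ │
│↳ → → → ↑│↓ ↲│ │ │     │
├───────┬─┘ ┌─┘ └─┴─────┤
│       │↓ ↲│           │
│ ┌───┐ │ ┌─┘ ╶───┬───╴ │
│ │   │ │↓│       │     │
│ ╵ ╷ │ │ │ ╶─┬───┤ ╶─┐ │
│   │ │ │↓│   │↱ ↓│   │ │
├───┘ │ │ └───┘ ╷ │ ╷ │ │
│     │ │↳ → → ↑│↓│ │ │ │
│ ╶─┬─┤ └─────┬─┘ │ │ └─┤
│   │ │       │↓ ↲│ │   │
├─╴ ╵ └─────┐ ╵ ╶─┴─┴─╴ │
│           │  ↳ → → → B│
└───────────┴───────────┘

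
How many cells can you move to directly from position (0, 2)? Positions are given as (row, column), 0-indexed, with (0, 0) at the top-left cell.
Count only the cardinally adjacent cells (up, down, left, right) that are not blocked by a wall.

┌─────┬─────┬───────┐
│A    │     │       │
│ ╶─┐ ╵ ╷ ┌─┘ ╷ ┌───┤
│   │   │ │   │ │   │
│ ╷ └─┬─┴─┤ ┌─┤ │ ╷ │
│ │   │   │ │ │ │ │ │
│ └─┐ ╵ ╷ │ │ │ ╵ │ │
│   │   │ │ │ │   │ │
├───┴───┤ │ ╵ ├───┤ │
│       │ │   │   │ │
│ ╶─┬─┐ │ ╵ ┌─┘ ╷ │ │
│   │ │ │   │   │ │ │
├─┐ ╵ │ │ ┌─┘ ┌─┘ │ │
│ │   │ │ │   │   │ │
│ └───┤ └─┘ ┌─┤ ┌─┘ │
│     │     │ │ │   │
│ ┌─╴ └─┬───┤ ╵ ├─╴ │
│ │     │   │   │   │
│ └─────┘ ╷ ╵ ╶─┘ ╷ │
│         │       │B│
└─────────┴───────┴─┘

Checking passable neighbors of (0, 2):
Neighbors: (1, 2), (0, 1)
Count: 2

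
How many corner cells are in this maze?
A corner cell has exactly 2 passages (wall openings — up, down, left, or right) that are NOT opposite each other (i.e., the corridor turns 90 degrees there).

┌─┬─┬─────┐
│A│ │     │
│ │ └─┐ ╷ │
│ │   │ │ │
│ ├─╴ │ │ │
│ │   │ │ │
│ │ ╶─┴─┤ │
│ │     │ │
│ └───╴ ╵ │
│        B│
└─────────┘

Counting corner cells (2 non-opposite passages):
Total corners: 9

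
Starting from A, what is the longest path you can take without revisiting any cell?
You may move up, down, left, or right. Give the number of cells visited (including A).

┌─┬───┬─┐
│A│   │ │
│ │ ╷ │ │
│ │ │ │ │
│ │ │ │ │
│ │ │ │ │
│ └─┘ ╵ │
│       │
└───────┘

Finding longest simple path using DFS:
Start: (0, 0)
Longest path visits 12 cells
Path: A → down → down → down → right → right → up → up → up → left → down → down

Solution:

┌─┬───┬─┐
│A│↓ ↰│ │
│ │ ╷ │ │
│↓│↓│↑│ │
│ │ │ │ │
│↓│B│↑│ │
│ └─┘ ╵ │
│↳ → ↑  │
└───────┘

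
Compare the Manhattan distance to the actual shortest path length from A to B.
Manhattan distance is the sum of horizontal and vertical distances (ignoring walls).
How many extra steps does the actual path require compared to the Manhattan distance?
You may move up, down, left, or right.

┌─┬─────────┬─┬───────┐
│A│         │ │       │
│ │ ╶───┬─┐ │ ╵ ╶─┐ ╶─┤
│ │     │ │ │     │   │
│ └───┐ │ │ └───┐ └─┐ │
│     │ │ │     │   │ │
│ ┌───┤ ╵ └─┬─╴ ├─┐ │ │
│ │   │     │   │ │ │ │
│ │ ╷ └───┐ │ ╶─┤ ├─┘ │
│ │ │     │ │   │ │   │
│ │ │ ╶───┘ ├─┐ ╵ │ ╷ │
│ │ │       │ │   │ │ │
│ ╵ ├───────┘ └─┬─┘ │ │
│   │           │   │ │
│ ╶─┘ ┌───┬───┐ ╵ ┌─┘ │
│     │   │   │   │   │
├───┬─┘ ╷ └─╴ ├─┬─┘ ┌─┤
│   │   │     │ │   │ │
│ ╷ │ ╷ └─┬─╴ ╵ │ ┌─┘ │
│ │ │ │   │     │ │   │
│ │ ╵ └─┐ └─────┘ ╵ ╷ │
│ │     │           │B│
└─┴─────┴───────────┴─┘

Manhattan distance: |10 - 0| + |10 - 0| = 20
Actual path length: 34
Extra steps: 34 - 20 = 14

Solution:

┌─┬─────────┬─┬───────┐
│A│         │ │       │
│ │ ╶───┬─┐ │ ╵ ╶─┐ ╶─┤
│↓│     │ │ │     │   │
│ └───┐ │ │ └───┐ └─┐ │
│↓    │ │ │     │   │ │
│ ┌───┤ ╵ └─┬─╴ ├─┐ │ │
│↓│   │     │   │ │ │ │
│ │ ╷ └───┐ │ ╶─┤ ├─┘ │
│↓│ │     │ │   │ │↱ ↓│
│ │ │ ╶───┘ ├─┐ ╵ │ ╷ │
│↓│ │       │ │   │↑│↓│
│ ╵ ├───────┘ └─┬─┘ │ │
│↓  │↱ → → → → ↓│↱ ↑│↓│
│ ╶─┘ ┌───┬───┐ ╵ ┌─┘ │
│↳ → ↑│   │   │↳ ↑│↓ ↲│
├───┬─┘ ╷ └─╴ ├─┬─┘ ┌─┤
│   │   │     │ │↓ ↲│ │
│ ╷ │ ╷ └─┬─╴ ╵ │ ┌─┘ │
│ │ │ │   │     │↓│↱ ↓│
│ │ ╵ └─┐ └─────┘ ╵ ╷ │
│ │     │        ↳ ↑│B│
└─┴─────┴───────────┴─┘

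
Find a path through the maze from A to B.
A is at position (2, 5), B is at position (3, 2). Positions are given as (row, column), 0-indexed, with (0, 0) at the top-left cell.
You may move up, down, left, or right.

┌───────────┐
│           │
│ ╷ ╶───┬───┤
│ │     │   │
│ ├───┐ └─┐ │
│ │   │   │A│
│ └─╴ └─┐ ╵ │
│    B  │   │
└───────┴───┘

Finding the shortest path from (2, 5) to (3, 2):
Path length: 14 steps
Directions: down → left → up → left → up → left → left → up → left → down → down → down → right → right

Solution:

┌───────────┐
│↓ ↰        │
│ ╷ ╶───┬───┤
│↓│↑ ← ↰│   │
│ ├───┐ └─┐ │
│↓│   │↑ ↰│A│
│ └─╴ └─┐ ╵ │
│↳ → B  │↑ ↲│
└───────┴───┘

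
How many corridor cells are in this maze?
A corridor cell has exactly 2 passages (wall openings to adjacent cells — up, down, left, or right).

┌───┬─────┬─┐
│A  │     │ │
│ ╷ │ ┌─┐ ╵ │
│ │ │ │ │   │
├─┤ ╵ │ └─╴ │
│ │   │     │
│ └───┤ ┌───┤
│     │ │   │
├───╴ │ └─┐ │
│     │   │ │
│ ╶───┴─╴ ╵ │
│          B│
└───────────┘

Counting cells with exactly 2 passages:
Total corridor cells: 28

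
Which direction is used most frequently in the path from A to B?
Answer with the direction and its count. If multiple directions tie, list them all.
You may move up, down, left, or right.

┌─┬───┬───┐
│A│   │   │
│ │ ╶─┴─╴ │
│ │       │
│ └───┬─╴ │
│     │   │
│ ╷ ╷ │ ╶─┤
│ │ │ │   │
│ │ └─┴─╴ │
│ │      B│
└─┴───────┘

Directions: down, down, right, down, down, right, right, right
Counts: {'down': 4, 'right': 4}
Most common: down and right (tied at 4 times each)

Solution:

┌─┬───┬───┐
│A│   │   │
│ │ ╶─┴─╴ │
│↓│       │
│ └───┬─╴ │
│↳ ↓  │   │
│ ╷ ╷ │ ╶─┤
│ │↓│ │   │
│ │ └─┴─╴ │
│ │↳ → → B│
└─┴───────┘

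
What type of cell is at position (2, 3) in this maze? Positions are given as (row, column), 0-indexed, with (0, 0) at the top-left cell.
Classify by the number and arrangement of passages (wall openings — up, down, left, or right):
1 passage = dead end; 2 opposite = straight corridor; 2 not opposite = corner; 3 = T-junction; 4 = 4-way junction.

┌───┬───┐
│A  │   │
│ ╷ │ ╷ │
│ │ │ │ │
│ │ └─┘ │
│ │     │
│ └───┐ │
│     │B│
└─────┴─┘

Checking cell at (2, 3):
Number of passages: 3
Cell type: T-junction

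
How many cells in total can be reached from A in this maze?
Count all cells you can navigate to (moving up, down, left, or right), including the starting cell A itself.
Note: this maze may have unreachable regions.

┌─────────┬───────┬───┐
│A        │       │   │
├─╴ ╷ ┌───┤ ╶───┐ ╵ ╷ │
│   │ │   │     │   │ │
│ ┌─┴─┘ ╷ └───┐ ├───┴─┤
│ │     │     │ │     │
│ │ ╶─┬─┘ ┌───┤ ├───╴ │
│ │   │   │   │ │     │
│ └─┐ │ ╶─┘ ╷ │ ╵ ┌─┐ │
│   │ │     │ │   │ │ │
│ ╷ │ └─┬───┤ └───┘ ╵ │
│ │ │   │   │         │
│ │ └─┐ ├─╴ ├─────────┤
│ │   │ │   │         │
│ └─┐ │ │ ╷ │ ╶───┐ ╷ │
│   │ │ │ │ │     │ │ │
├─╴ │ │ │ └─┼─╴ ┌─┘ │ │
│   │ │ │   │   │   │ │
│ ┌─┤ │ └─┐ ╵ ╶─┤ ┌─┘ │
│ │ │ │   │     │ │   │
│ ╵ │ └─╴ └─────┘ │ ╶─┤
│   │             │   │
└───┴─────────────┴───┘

Using BFS/flood-fill to find all reachable cells from A:
Maze size: 11 × 11 = 121 total cells
All cells are reachable — the maze is fully connected.
Reachable cells: 121

Reachable region (· marks reachable cells):

┌─────────┬───────┬───┐
│A · · · ·│· · · ·│· ·│
├─╴ ╷ ┌───┤ ╶───┐ ╵ ╷ │
│· ·│·│· ·│· · ·│· ·│·│
│ ┌─┴─┘ ╷ └───┐ ├───┴─┤
│·│· · ·│· · ·│·│· · ·│
│ │ ╶─┬─┘ ┌───┤ ├───╴ │
│·│· ·│· ·│· ·│·│· · ·│
│ └─┐ │ ╶─┘ ╷ │ ╵ ┌─┐ │
│· ·│·│· · ·│·│· ·│·│·│
│ ╷ │ └─┬───┤ └───┘ ╵ │
│·│·│· ·│· ·│· · · · ·│
│ │ └─┐ ├─╴ ├─────────┤
│·│· ·│·│· ·│· · · · ·│
│ └─┐ │ │ ╷ │ ╶───┐ ╷ │
│· ·│·│·│·│·│· · ·│·│·│
├─╴ │ │ │ └─┼─╴ ┌─┘ │ │
│· ·│·│·│· ·│· ·│· ·│·│
│ ┌─┤ │ └─┐ ╵ ╶─┤ ┌─┘ │
│·│·│·│· ·│· · ·│·│· ·│
│ ╵ │ └─╴ └─────┘ │ ╶─┤
│· ·│· · · · · · ·│· ·│
└───┴─────────────┴───┘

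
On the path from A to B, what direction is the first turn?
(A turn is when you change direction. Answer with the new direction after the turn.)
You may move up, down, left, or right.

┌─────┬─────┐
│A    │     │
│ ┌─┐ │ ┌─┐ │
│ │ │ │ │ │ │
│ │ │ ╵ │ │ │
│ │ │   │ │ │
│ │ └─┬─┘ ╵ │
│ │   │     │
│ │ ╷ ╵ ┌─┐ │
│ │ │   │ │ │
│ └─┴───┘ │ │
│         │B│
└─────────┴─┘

Directions: right, right, down, down, right, up, up, right, right, down, down, down, down, down
First turn direction: down

Solution:

┌─────┬─────┐
│A → ↓│↱ → ↓│
│ ┌─┐ │ ┌─┐ │
│ │ │↓│↑│ │↓│
│ │ │ ╵ │ │ │
│ │ │↳ ↑│ │↓│
│ │ └─┬─┘ ╵ │
│ │   │    ↓│
│ │ ╷ ╵ ┌─┐ │
│ │ │   │ │↓│
│ └─┴───┘ │ │
│         │B│
└─────────┴─┘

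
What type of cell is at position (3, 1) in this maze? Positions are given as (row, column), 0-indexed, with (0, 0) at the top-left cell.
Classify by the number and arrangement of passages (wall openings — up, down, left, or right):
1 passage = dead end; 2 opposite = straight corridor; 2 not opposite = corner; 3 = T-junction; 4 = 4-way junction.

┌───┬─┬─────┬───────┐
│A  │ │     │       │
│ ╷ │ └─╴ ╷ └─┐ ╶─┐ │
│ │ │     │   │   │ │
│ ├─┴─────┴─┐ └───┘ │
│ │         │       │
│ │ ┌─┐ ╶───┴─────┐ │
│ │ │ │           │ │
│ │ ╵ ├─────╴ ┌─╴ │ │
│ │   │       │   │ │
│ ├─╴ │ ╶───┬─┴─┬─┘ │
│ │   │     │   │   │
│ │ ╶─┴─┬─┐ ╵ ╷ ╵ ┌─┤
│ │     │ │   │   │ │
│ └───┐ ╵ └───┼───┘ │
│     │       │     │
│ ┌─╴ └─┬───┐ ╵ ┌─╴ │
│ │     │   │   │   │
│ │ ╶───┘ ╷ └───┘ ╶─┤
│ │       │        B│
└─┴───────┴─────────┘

Checking cell at (3, 1):
Number of passages: 2
Cell type: straight corridor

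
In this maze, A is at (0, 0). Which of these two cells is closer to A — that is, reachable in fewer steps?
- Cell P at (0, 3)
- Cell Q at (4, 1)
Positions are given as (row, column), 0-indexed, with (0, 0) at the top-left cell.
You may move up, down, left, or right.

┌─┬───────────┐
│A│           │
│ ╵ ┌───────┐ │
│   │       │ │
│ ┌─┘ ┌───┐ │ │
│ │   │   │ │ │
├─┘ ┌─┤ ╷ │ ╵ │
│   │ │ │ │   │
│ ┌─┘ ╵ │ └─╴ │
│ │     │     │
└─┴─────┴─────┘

Shortest path A → P at (0, 3): 5 steps
Shortest path A → Q at (4, 1): 21 steps

P is closer (5 steps vs 21 steps).

Path to P:

┌─┬───────────┐
│A│↱ → P      │
│ ╵ ┌───────┐ │
│↳ ↑│       │ │
│ ┌─┘ ┌───┐ │ │
│ │   │   │ │ │
├─┘ ┌─┤ ╷ │ ╵ │
│   │ │ │ │   │
│ ┌─┘ ╵ │ └─╴ │
│ │     │     │
└─┴─────┴─────┘

Path to Q:

┌─┬───────────┐
│A│↱ → → → → ↓│
│ ╵ ┌───────┐ │
│↳ ↑│       │↓│
│ ┌─┘ ┌───┐ │ │
│ │   │↓ ↰│ │↓│
├─┘ ┌─┤ ╷ │ ╵ │
│   │ │↓│↑│  ↓│
│ ┌─┘ ╵ │ └─╴ │
│ │Q ← ↲│↑ ← ↲│
└─┴─────┴─────┘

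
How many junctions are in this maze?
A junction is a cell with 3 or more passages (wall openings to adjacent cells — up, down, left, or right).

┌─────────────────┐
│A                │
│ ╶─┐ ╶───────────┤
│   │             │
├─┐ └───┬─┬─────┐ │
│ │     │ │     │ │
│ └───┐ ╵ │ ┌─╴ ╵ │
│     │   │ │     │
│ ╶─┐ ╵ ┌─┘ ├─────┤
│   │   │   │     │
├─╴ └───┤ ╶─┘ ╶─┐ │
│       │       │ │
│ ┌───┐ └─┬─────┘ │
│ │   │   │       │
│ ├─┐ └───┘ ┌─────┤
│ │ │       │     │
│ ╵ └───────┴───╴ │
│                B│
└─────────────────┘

Checking each cell for number of passages:

Junctions found (3+ passages):
  (0, 2): 3 passages
  (3, 0): 3 passages
  (3, 3): 3 passages
  (3, 7): 3 passages
  (5, 1): 3 passages
  (5, 6): 3 passages
  (8, 1): 3 passages
Total junctions: 7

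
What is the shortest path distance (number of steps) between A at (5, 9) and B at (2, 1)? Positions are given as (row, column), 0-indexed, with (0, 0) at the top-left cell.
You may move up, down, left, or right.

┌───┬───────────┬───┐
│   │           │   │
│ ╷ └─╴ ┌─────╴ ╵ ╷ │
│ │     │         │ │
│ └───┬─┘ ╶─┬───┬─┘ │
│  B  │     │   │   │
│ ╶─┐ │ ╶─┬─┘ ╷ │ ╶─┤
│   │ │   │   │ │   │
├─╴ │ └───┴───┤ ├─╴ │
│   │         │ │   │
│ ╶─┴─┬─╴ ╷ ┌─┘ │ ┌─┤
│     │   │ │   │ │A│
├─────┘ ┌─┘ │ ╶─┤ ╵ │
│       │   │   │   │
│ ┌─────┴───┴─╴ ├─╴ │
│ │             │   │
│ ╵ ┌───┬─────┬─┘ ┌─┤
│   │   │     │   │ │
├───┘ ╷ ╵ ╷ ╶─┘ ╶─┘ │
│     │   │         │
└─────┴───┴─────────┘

Finding path from (5, 9) to (2, 1):
Path: (5,9) → (6,9) → (6,8) → (5,8) → (4,8) → (4,9) → (3,9) → (3,8) → (2,8) → (2,9) → (1,9) → (0,9) → (0,8) → (1,8) → (1,7) → (0,7) → (0,6) → (0,5) → (0,4) → (0,3) → (1,3) → (1,2) → (1,1) → (0,1) → (0,0) → (1,0) → (2,0) → (2,1)
Distance: 27 steps

Solution:

┌───┬───────────┬───┐
│↓ ↰│  ↓ ← ← ← ↰│↓ ↰│
│ ╷ └─╴ ┌─────╴ ╵ ╷ │
│↓│↑ ← ↲│      ↑ ↲│↑│
│ └───┬─┘ ╶─┬───┬─┘ │
│↳ B  │     │   │↱ ↑│
│ ╶─┐ │ ╶─┬─┘ ╷ │ ╶─┤
│   │ │   │   │ │↑ ↰│
├─╴ │ └───┴───┤ ├─╴ │
│   │         │ │↱ ↑│
│ ╶─┴─┬─╴ ╷ ┌─┘ │ ┌─┤
│     │   │ │   │↑│A│
├─────┘ ┌─┘ │ ╶─┤ ╵ │
│       │   │   │↑ ↲│
│ ┌─────┴───┴─╴ ├─╴ │
│ │             │   │
│ ╵ ┌───┬─────┬─┘ ┌─┤
│   │   │     │   │ │
├───┘ ╷ ╵ ╷ ╶─┘ ╶─┘ │
│     │   │         │
└─────┴───┴─────────┘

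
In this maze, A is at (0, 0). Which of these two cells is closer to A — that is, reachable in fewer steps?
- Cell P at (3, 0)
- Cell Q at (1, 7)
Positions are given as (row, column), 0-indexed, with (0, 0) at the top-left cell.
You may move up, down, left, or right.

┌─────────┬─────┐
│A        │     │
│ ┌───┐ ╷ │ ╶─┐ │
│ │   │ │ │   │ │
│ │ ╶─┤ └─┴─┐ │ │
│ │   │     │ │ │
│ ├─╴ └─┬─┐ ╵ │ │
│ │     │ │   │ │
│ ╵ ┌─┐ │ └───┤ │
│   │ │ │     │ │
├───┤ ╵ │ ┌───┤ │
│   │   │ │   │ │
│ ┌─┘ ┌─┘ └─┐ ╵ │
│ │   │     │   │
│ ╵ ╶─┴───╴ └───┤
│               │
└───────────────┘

Shortest path A → P at (3, 0): 3 steps
Shortest path A → Q at (1, 7): 16 steps

P is closer (3 steps vs 16 steps).

Path to P:

┌─────────┬─────┐
│A        │     │
│ ┌───┐ ╷ │ ╶─┐ │
│↓│   │ │ │   │ │
│ │ ╶─┤ └─┴─┐ │ │
│↓│   │     │ │ │
│ ├─╴ └─┬─┐ ╵ │ │
│P│     │ │   │ │
│ ╵ ┌─┐ │ └───┤ │
│   │ │ │     │ │
├───┤ ╵ │ ┌───┤ │
│   │   │ │   │ │
│ ┌─┘ ┌─┘ └─┐ ╵ │
│ │   │     │   │
│ ╵ ╶─┴───╴ └───┤
│               │
└───────────────┘

Path to Q:

┌─────────┬─────┐
│A → → ↓  │↱ → ↓│
│ ┌───┐ ╷ │ ╶─┐ │
│ │   │↓│ │↑ ↰│Q│
│ │ ╶─┤ └─┴─┐ │ │
│ │   │↳ → ↓│↑│ │
│ ├─╴ └─┬─┐ ╵ │ │
│ │     │ │↳ ↑│ │
│ ╵ ┌─┐ │ └───┤ │
│   │ │ │     │ │
├───┤ ╵ │ ┌───┤ │
│   │   │ │   │ │
│ ┌─┘ ┌─┘ └─┐ ╵ │
│ │   │     │   │
│ ╵ ╶─┴───╴ └───┤
│               │
└───────────────┘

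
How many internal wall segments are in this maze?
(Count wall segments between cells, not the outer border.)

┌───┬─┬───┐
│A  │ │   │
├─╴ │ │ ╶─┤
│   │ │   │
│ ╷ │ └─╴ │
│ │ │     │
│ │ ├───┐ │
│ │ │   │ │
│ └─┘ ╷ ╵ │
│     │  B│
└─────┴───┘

Counting internal wall segments:
Total internal walls: 16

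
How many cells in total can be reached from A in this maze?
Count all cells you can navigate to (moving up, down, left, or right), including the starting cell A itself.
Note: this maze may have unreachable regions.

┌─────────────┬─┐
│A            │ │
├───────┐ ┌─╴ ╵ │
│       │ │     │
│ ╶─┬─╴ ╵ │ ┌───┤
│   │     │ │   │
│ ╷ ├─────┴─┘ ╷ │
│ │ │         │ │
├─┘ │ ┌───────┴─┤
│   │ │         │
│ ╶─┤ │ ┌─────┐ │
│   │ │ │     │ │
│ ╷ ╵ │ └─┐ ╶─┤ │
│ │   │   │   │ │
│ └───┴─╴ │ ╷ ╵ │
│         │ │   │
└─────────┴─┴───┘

Using BFS/flood-fill to find all reachable cells from A:
Maze size: 8 × 8 = 64 total cells
All cells are reachable — the maze is fully connected.
Reachable cells: 64

Reachable region (· marks reachable cells):

┌─────────────┬─┐
│A · · · · · ·│·│
├───────┐ ┌─╴ ╵ │
│· · · ·│·│· · ·│
│ ╶─┬─╴ ╵ │ ┌───┤
│· ·│· · ·│·│· ·│
│ ╷ ├─────┴─┘ ╷ │
│·│·│· · · · ·│·│
├─┘ │ ┌───────┴─┤
│· ·│·│· · · · ·│
│ ╶─┤ │ ┌─────┐ │
│· ·│·│·│· · ·│·│
│ ╷ ╵ │ └─┐ ╶─┤ │
│·│· ·│· ·│· ·│·│
│ └───┴─╴ │ ╷ ╵ │
│· · · · ·│·│· ·│
└─────────┴─┴───┘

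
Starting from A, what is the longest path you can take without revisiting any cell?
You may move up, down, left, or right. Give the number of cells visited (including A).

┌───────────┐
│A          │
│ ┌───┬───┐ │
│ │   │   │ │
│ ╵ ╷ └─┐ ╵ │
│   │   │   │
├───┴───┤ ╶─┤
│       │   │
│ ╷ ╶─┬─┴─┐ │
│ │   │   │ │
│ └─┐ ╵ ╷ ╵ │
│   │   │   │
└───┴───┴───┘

Finding longest simple path using DFS:
Start: (0, 0)
Longest path visits 25 cells
Path: A → right → right → right → right → right → down → down → left → down → right → down → down → left → up → left → down → left → up → left → up → left → down → down → right

Solution:

┌───────────┐
│A → → → → ↓│
│ ┌───┬───┐ │
│ │   │   │↓│
│ ╵ ╷ └─┐ ╵ │
│   │   │↓ ↲│
├───┴───┤ ╶─┤
│↓ ↰    │↳ ↓│
│ ╷ ╶─┬─┴─┐ │
│↓│↑ ↰│↓ ↰│↓│
│ └─┐ ╵ ╷ ╵ │
│↳ B│↑ ↲│↑ ↲│
└───┴───┴───┘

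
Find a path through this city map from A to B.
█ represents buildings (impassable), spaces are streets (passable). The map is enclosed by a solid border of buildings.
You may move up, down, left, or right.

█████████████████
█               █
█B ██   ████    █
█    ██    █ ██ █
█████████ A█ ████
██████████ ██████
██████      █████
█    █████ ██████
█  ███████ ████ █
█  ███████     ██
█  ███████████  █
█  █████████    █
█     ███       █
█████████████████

Finding the shortest path from A to B:
Movement: cardinal only
Path length: 13 steps
Directions: up → left → left → left → up → up → left → left → left → left → left → down → left

Solution:

█████████████████
█ ↓←←←←↰        █
█B↲██  ↑████    █
█    ██↑←←↰█ ██ █
█████████ A█ ████
██████████ ██████
██████      █████
█    █████ ██████
█  ███████ ████ █
█  ███████     ██
█  ███████████  █
█  █████████    █
█     ███       █
█████████████████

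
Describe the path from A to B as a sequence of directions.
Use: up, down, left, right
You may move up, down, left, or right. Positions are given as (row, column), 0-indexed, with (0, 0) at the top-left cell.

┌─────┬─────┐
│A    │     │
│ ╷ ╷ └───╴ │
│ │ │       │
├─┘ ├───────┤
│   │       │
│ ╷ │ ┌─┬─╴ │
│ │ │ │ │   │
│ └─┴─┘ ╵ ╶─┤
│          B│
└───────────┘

Finding the path and converting it to directions:
Path through cells: (0,0) → (0,1) → (1,1) → (2,1) → (2,0) → (3,0) → (4,0) → (4,1) → (4,2) → (4,3) → (4,4) → (4,5)
Directions: right, down, down, left, down, down, right, right, right, right, right

Solution:

┌─────┬─────┐
│A ↓  │     │
│ ╷ ╷ └───╴ │
│ │↓│       │
├─┘ ├───────┤
│↓ ↲│       │
│ ╷ │ ┌─┬─╴ │
│↓│ │ │ │   │
│ └─┴─┘ ╵ ╶─┤
│↳ → → → → B│
└───────────┘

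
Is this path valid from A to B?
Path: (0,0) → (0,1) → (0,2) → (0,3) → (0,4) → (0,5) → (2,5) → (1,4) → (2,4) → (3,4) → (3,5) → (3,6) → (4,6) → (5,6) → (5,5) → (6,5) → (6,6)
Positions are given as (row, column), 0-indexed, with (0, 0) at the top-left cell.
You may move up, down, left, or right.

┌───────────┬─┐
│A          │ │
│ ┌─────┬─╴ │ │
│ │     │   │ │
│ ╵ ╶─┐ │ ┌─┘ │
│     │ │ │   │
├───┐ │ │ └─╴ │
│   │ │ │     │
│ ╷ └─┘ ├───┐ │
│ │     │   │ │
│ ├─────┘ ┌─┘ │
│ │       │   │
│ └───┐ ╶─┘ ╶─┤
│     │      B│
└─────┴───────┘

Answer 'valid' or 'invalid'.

Checking path validity:
Result: Invalid move at step 6: cannot move from (0, 5) to (2, 5).

invalid

Correct solution:

┌───────────┬─┐
│A → → → → ↓│ │
│ ┌─────┬─╴ │ │
│ │     │↓ ↲│ │
│ ╵ ╶─┐ │ ┌─┘ │
│     │ │↓│   │
├───┐ │ │ └─╴ │
│   │ │ │↳ → ↓│
│ ╷ └─┘ ├───┐ │
│ │     │   │↓│
│ ├─────┘ ┌─┘ │
│ │       │↓ ↲│
│ └───┐ ╶─┘ ╶─┤
│     │    ↳ B│
└─────┴───────┘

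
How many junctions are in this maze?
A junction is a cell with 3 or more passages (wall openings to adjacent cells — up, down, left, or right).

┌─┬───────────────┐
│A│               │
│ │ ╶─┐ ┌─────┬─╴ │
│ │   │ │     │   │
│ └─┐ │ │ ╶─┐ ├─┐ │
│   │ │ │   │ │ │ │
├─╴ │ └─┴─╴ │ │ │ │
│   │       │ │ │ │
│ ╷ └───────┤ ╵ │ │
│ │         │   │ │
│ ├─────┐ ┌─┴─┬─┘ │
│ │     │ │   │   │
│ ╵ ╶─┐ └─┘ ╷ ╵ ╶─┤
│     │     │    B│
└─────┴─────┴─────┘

Checking each cell for number of passages:

Junctions found (3+ passages):
  (0, 3): 3 passages
  (1, 8): 3 passages
  (3, 1): 3 passages
  (4, 4): 3 passages
  (6, 1): 3 passages
  (6, 7): 3 passages
Total junctions: 6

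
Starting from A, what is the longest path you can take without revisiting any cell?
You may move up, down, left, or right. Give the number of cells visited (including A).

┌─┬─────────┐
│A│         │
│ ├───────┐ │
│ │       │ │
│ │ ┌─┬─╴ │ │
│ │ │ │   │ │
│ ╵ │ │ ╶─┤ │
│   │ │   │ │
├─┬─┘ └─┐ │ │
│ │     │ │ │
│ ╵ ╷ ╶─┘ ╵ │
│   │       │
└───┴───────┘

Finding longest simple path using DFS:
Start: (0, 0)
Longest path visits 26 cells
Path: A → down → down → down → right → up → up → right → right → right → down → left → down → right → down → down → right → up → up → up → up → up → left → left → left → left

Solution:

┌─┬─────────┐
│A│B ← ← ← ↰│
│ ├───────┐ │
│↓│↱ → → ↓│↑│
│ │ ┌─┬─╴ │ │
│↓│↑│ │↓ ↲│↑│
│ ╵ │ │ ╶─┤ │
│↳ ↑│ │↳ ↓│↑│
├─┬─┘ └─┐ │ │
│ │     │↓│↑│
│ ╵ ╷ ╶─┘ ╵ │
│   │    ↳ ↑│
└───┴───────┘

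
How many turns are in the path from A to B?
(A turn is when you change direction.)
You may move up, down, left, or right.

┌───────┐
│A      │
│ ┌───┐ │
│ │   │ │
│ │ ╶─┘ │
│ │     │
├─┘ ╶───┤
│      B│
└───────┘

Directions: right, right, right, down, down, left, left, down, right, right
Number of turns: 4

Solution:

┌───────┐
│A → → ↓│
│ ┌───┐ │
│ │   │↓│
│ │ ╶─┘ │
│ │↓ ← ↲│
├─┘ ╶───┤
│  ↳ → B│
└───────┘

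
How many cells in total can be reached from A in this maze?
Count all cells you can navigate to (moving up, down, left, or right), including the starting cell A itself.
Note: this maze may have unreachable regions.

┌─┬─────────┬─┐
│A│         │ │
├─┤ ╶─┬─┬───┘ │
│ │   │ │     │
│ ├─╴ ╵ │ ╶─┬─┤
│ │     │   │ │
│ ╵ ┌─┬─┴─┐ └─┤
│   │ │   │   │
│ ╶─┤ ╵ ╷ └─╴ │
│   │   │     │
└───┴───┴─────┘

Using BFS/flood-fill to find all reachable cells from A:
Maze size: 5 × 7 = 35 total cells
34 cell(s) are walled off and cannot be reached from A.
Reachable cells: 1

Reachable region (· marks reachable cells):

┌─┬─────────┬─┐
│A│         │ │
├─┤ ╶─┬─┬───┘ │
│ │   │ │     │
│ ├─╴ ╵ │ ╶─┬─┤
│ │     │   │ │
│ ╵ ┌─┬─┴─┐ └─┤
│   │ │   │   │
│ ╶─┤ ╵ ╷ └─╴ │
│   │   │     │
└───┴───┴─────┘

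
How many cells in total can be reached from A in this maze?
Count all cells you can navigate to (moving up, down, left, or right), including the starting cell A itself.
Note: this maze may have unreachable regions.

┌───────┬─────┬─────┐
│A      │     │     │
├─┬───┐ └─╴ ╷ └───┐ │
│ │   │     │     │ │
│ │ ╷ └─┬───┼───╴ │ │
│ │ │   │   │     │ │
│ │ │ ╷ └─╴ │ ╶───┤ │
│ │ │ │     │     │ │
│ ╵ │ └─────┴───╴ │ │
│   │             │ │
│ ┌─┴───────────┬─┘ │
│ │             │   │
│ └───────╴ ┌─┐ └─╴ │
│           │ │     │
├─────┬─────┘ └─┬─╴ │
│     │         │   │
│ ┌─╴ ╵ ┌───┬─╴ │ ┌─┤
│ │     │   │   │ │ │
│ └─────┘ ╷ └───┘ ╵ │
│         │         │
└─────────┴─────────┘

Using BFS/flood-fill to find all reachable cells from A:
Maze size: 10 × 10 = 100 total cells
All cells are reachable — the maze is fully connected.
Reachable cells: 100

Reachable region (· marks reachable cells):

┌───────┬─────┬─────┐
│A · · ·│· · ·│· · ·│
├─┬───┐ └─╴ ╷ └───┐ │
│·│· ·│· · ·│· · ·│·│
│ │ ╷ └─┬───┼───╴ │ │
│·│·│· ·│· ·│· · ·│·│
│ │ │ ╷ └─╴ │ ╶───┤ │
│·│·│·│· · ·│· · ·│·│
│ ╵ │ └─────┴───╴ │ │
│· ·│· · · · · · ·│·│
│ ┌─┴───────────┬─┘ │
│·│· · · · · · ·│· ·│
│ └───────╴ ┌─┐ └─╴ │
│· · · · · ·│·│· · ·│
├─────┬─────┘ └─┬─╴ │
│· · ·│· · · · ·│· ·│
│ ┌─╴ ╵ ┌───┬─╴ │ ┌─┤
│·│· · ·│· ·│· ·│·│·│
│ └─────┘ ╷ └───┘ ╵ │
│· · · · ·│· · · · ·│
└─────────┴─────────┘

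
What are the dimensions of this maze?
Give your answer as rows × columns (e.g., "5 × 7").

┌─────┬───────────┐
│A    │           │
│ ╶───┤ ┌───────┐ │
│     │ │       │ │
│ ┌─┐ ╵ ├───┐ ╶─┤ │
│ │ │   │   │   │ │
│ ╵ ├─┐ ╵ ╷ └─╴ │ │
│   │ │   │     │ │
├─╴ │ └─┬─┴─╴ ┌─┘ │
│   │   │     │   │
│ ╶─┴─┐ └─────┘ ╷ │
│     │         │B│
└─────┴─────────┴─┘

Counting the maze dimensions:
Rows (vertical): 6
Columns (horizontal): 9
Dimensions: 6 × 9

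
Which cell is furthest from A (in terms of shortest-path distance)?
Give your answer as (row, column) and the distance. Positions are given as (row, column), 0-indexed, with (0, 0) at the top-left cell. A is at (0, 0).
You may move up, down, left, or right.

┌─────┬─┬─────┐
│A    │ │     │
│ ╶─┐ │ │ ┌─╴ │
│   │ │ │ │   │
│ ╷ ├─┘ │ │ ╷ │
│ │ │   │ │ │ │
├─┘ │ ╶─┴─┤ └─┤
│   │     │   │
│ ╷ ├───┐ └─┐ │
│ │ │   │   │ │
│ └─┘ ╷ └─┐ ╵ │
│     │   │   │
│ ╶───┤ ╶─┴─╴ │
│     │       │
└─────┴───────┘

Computing BFS distances from A to all cells:
Furthest cell: (2, 4)
Distance: 28 steps

Path from A to the furthest cell:

┌─────┬─┬─────┐
│A    │ │↓ ← ↰│
│ ╶─┐ │ │ ┌─╴ │
│↳ ↓│ │ │↓│↱ ↑│
│ ╷ ├─┘ │ │ ╷ │
│ │↓│   │B│↑│ │
├─┘ │ ╶─┴─┤ └─┤
│↓ ↲│     │↑ ↰│
│ ╷ ├───┐ └─┐ │
│↓│ │↱ ↓│   │↑│
│ └─┘ ╷ └─┐ ╵ │
│↳ → ↑│↓  │  ↑│
│ ╶───┤ ╶─┴─╴ │
│     │↳ → → ↑│
└─────┴───────┘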